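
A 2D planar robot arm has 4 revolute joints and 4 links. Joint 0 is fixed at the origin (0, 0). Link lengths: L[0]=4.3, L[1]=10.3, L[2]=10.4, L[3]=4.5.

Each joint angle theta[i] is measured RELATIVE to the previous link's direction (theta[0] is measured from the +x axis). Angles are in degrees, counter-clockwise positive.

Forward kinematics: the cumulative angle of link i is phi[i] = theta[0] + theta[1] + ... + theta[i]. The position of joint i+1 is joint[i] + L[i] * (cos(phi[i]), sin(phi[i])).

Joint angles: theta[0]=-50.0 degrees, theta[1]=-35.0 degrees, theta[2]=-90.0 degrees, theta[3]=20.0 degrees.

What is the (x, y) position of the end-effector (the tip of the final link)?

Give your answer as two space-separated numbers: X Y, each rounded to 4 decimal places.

joint[0] = (0.0000, 0.0000)  (base)
link 0: phi[0] = -50 = -50 deg
  cos(-50 deg) = 0.6428, sin(-50 deg) = -0.7660
  joint[1] = (0.0000, 0.0000) + 4.3 * (0.6428, -0.7660) = (0.0000 + 2.7640, 0.0000 + -3.2940) = (2.7640, -3.2940)
link 1: phi[1] = -50 + -35 = -85 deg
  cos(-85 deg) = 0.0872, sin(-85 deg) = -0.9962
  joint[2] = (2.7640, -3.2940) + 10.3 * (0.0872, -0.9962) = (2.7640 + 0.8977, -3.2940 + -10.2608) = (3.6617, -13.5548)
link 2: phi[2] = -50 + -35 + -90 = -175 deg
  cos(-175 deg) = -0.9962, sin(-175 deg) = -0.0872
  joint[3] = (3.6617, -13.5548) + 10.4 * (-0.9962, -0.0872) = (3.6617 + -10.3604, -13.5548 + -0.9064) = (-6.6987, -14.4612)
link 3: phi[3] = -50 + -35 + -90 + 20 = -155 deg
  cos(-155 deg) = -0.9063, sin(-155 deg) = -0.4226
  joint[4] = (-6.6987, -14.4612) + 4.5 * (-0.9063, -0.4226) = (-6.6987 + -4.0784, -14.4612 + -1.9018) = (-10.7771, -16.3630)
End effector: (-10.7771, -16.3630)

Answer: -10.7771 -16.3630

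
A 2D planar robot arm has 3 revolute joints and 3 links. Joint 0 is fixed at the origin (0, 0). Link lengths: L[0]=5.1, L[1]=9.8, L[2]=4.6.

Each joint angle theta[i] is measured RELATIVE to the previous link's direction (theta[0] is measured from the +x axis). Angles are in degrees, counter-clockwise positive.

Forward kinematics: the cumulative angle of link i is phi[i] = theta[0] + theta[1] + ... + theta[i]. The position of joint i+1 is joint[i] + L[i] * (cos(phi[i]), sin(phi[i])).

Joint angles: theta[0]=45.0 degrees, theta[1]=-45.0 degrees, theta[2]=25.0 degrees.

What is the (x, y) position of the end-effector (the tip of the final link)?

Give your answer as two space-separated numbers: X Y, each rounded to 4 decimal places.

Answer: 17.5753 5.5503

Derivation:
joint[0] = (0.0000, 0.0000)  (base)
link 0: phi[0] = 45 = 45 deg
  cos(45 deg) = 0.7071, sin(45 deg) = 0.7071
  joint[1] = (0.0000, 0.0000) + 5.1 * (0.7071, 0.7071) = (0.0000 + 3.6062, 0.0000 + 3.6062) = (3.6062, 3.6062)
link 1: phi[1] = 45 + -45 = 0 deg
  cos(0 deg) = 1.0000, sin(0 deg) = 0.0000
  joint[2] = (3.6062, 3.6062) + 9.8 * (1.0000, 0.0000) = (3.6062 + 9.8000, 3.6062 + 0.0000) = (13.4062, 3.6062)
link 2: phi[2] = 45 + -45 + 25 = 25 deg
  cos(25 deg) = 0.9063, sin(25 deg) = 0.4226
  joint[3] = (13.4062, 3.6062) + 4.6 * (0.9063, 0.4226) = (13.4062 + 4.1690, 3.6062 + 1.9440) = (17.5753, 5.5503)
End effector: (17.5753, 5.5503)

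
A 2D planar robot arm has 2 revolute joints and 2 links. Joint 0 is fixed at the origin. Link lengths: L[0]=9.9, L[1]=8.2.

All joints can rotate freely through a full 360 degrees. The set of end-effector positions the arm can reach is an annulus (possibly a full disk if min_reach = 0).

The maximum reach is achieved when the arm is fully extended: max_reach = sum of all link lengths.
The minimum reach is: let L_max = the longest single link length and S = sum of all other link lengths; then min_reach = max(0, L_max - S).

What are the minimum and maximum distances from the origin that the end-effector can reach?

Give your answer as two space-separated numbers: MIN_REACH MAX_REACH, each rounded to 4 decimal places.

Answer: 1.7000 18.1000

Derivation:
Link lengths: [9.9, 8.2]
max_reach = 9.9 + 8.2 = 18.1
L_max = max([9.9, 8.2]) = 9.9
S (sum of others) = 18.1 - 9.9 = 8.2
min_reach = max(0, 9.9 - 8.2) = max(0, 1.7) = 1.7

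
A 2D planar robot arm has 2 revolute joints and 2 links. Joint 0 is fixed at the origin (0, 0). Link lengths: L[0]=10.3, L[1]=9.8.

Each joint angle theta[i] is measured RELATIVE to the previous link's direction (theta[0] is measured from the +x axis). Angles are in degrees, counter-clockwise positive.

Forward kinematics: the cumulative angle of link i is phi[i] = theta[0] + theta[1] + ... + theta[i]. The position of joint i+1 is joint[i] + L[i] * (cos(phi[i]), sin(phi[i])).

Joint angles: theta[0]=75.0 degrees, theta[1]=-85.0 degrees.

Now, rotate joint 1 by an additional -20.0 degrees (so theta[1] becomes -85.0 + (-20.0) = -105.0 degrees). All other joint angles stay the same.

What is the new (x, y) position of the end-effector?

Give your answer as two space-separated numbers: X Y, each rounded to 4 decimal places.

Answer: 11.1529 5.0490

Derivation:
joint[0] = (0.0000, 0.0000)  (base)
link 0: phi[0] = 75 = 75 deg
  cos(75 deg) = 0.2588, sin(75 deg) = 0.9659
  joint[1] = (0.0000, 0.0000) + 10.3 * (0.2588, 0.9659) = (0.0000 + 2.6658, 0.0000 + 9.9490) = (2.6658, 9.9490)
link 1: phi[1] = 75 + -105 = -30 deg
  cos(-30 deg) = 0.8660, sin(-30 deg) = -0.5000
  joint[2] = (2.6658, 9.9490) + 9.8 * (0.8660, -0.5000) = (2.6658 + 8.4870, 9.9490 + -4.9000) = (11.1529, 5.0490)
End effector: (11.1529, 5.0490)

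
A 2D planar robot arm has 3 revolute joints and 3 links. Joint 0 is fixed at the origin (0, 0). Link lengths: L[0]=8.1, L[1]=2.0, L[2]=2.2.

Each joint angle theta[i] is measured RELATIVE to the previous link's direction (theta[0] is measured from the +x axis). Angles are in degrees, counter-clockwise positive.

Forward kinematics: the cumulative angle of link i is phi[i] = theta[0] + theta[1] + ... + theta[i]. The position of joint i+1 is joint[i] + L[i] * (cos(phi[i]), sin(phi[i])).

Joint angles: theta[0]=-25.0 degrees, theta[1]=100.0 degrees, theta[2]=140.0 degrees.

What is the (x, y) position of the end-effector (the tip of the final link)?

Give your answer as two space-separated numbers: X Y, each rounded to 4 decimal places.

Answer: 6.0566 -2.7532

Derivation:
joint[0] = (0.0000, 0.0000)  (base)
link 0: phi[0] = -25 = -25 deg
  cos(-25 deg) = 0.9063, sin(-25 deg) = -0.4226
  joint[1] = (0.0000, 0.0000) + 8.1 * (0.9063, -0.4226) = (0.0000 + 7.3411, 0.0000 + -3.4232) = (7.3411, -3.4232)
link 1: phi[1] = -25 + 100 = 75 deg
  cos(75 deg) = 0.2588, sin(75 deg) = 0.9659
  joint[2] = (7.3411, -3.4232) + 2 * (0.2588, 0.9659) = (7.3411 + 0.5176, -3.4232 + 1.9319) = (7.8587, -1.4914)
link 2: phi[2] = -25 + 100 + 140 = 215 deg
  cos(215 deg) = -0.8192, sin(215 deg) = -0.5736
  joint[3] = (7.8587, -1.4914) + 2.2 * (-0.8192, -0.5736) = (7.8587 + -1.8021, -1.4914 + -1.2619) = (6.0566, -2.7532)
End effector: (6.0566, -2.7532)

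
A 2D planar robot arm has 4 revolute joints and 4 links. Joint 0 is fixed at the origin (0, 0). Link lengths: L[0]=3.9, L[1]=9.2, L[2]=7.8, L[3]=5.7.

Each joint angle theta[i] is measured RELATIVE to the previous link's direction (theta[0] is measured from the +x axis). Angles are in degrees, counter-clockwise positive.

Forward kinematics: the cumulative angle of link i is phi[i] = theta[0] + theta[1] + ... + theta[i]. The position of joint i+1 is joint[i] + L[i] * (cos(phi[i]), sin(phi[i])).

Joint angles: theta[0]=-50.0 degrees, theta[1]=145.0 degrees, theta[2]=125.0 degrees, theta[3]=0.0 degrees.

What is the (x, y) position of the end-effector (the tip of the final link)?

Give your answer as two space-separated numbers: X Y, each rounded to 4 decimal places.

joint[0] = (0.0000, 0.0000)  (base)
link 0: phi[0] = -50 = -50 deg
  cos(-50 deg) = 0.6428, sin(-50 deg) = -0.7660
  joint[1] = (0.0000, 0.0000) + 3.9 * (0.6428, -0.7660) = (0.0000 + 2.5069, 0.0000 + -2.9876) = (2.5069, -2.9876)
link 1: phi[1] = -50 + 145 = 95 deg
  cos(95 deg) = -0.0872, sin(95 deg) = 0.9962
  joint[2] = (2.5069, -2.9876) + 9.2 * (-0.0872, 0.9962) = (2.5069 + -0.8018, -2.9876 + 9.1650) = (1.7050, 6.1774)
link 2: phi[2] = -50 + 145 + 125 = 220 deg
  cos(220 deg) = -0.7660, sin(220 deg) = -0.6428
  joint[3] = (1.7050, 6.1774) + 7.8 * (-0.7660, -0.6428) = (1.7050 + -5.9751, 6.1774 + -5.0137) = (-4.2701, 1.1637)
link 3: phi[3] = -50 + 145 + 125 + 0 = 220 deg
  cos(220 deg) = -0.7660, sin(220 deg) = -0.6428
  joint[4] = (-4.2701, 1.1637) + 5.7 * (-0.7660, -0.6428) = (-4.2701 + -4.3665, 1.1637 + -3.6639) = (-8.6366, -2.5002)
End effector: (-8.6366, -2.5002)

Answer: -8.6366 -2.5002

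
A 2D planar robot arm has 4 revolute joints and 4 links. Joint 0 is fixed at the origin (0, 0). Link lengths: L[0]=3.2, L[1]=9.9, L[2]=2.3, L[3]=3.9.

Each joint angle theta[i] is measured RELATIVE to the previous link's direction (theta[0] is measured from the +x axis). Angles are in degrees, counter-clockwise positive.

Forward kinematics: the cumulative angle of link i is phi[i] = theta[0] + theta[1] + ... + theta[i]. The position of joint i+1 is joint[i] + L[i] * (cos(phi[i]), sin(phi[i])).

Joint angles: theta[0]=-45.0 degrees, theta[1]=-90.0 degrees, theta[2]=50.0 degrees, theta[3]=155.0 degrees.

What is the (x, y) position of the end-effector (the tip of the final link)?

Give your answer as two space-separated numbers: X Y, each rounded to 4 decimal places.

Answer: -3.2033 -7.8895

Derivation:
joint[0] = (0.0000, 0.0000)  (base)
link 0: phi[0] = -45 = -45 deg
  cos(-45 deg) = 0.7071, sin(-45 deg) = -0.7071
  joint[1] = (0.0000, 0.0000) + 3.2 * (0.7071, -0.7071) = (0.0000 + 2.2627, 0.0000 + -2.2627) = (2.2627, -2.2627)
link 1: phi[1] = -45 + -90 = -135 deg
  cos(-135 deg) = -0.7071, sin(-135 deg) = -0.7071
  joint[2] = (2.2627, -2.2627) + 9.9 * (-0.7071, -0.7071) = (2.2627 + -7.0004, -2.2627 + -7.0004) = (-4.7376, -9.2631)
link 2: phi[2] = -45 + -90 + 50 = -85 deg
  cos(-85 deg) = 0.0872, sin(-85 deg) = -0.9962
  joint[3] = (-4.7376, -9.2631) + 2.3 * (0.0872, -0.9962) = (-4.7376 + 0.2005, -9.2631 + -2.2912) = (-4.5372, -11.5543)
link 3: phi[3] = -45 + -90 + 50 + 155 = 70 deg
  cos(70 deg) = 0.3420, sin(70 deg) = 0.9397
  joint[4] = (-4.5372, -11.5543) + 3.9 * (0.3420, 0.9397) = (-4.5372 + 1.3339, -11.5543 + 3.6648) = (-3.2033, -7.8895)
End effector: (-3.2033, -7.8895)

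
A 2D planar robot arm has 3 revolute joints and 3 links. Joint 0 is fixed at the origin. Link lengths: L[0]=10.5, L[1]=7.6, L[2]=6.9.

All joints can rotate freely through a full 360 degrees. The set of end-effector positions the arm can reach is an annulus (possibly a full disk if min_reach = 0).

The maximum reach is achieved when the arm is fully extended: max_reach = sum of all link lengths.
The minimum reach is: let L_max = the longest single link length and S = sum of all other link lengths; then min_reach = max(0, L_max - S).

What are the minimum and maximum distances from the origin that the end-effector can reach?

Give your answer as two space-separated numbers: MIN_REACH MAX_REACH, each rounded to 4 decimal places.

Link lengths: [10.5, 7.6, 6.9]
max_reach = 10.5 + 7.6 + 6.9 = 25
L_max = max([10.5, 7.6, 6.9]) = 10.5
S (sum of others) = 25 - 10.5 = 14.5
min_reach = max(0, 10.5 - 14.5) = max(0, -4) = 0

Answer: 0.0000 25.0000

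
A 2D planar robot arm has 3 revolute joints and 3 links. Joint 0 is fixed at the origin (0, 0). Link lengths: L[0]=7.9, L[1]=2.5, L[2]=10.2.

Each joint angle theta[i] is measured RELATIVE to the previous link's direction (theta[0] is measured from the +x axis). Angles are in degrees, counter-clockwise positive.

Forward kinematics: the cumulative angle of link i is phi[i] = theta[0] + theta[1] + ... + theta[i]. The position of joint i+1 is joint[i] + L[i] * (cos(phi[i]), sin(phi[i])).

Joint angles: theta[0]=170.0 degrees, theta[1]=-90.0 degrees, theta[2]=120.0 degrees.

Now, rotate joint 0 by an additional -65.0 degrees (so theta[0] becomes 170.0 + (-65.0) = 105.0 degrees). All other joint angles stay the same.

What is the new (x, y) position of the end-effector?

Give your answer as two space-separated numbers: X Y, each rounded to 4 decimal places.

Answer: -6.8423 15.4904

Derivation:
joint[0] = (0.0000, 0.0000)  (base)
link 0: phi[0] = 105 = 105 deg
  cos(105 deg) = -0.2588, sin(105 deg) = 0.9659
  joint[1] = (0.0000, 0.0000) + 7.9 * (-0.2588, 0.9659) = (0.0000 + -2.0447, 0.0000 + 7.6308) = (-2.0447, 7.6308)
link 1: phi[1] = 105 + -90 = 15 deg
  cos(15 deg) = 0.9659, sin(15 deg) = 0.2588
  joint[2] = (-2.0447, 7.6308) + 2.5 * (0.9659, 0.2588) = (-2.0447 + 2.4148, 7.6308 + 0.6470) = (0.3701, 8.2779)
link 2: phi[2] = 105 + -90 + 120 = 135 deg
  cos(135 deg) = -0.7071, sin(135 deg) = 0.7071
  joint[3] = (0.3701, 8.2779) + 10.2 * (-0.7071, 0.7071) = (0.3701 + -7.2125, 8.2779 + 7.2125) = (-6.8423, 15.4904)
End effector: (-6.8423, 15.4904)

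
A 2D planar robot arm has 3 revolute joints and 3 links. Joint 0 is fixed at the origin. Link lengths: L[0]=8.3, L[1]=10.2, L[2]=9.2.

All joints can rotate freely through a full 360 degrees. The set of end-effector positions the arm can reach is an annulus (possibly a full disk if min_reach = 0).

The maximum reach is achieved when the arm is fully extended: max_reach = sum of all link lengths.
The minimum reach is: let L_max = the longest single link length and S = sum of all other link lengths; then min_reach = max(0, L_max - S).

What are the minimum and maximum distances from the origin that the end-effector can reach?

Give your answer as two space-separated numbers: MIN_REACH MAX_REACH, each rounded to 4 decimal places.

Link lengths: [8.3, 10.2, 9.2]
max_reach = 8.3 + 10.2 + 9.2 = 27.7
L_max = max([8.3, 10.2, 9.2]) = 10.2
S (sum of others) = 27.7 - 10.2 = 17.5
min_reach = max(0, 10.2 - 17.5) = max(0, -7.3) = 0

Answer: 0.0000 27.7000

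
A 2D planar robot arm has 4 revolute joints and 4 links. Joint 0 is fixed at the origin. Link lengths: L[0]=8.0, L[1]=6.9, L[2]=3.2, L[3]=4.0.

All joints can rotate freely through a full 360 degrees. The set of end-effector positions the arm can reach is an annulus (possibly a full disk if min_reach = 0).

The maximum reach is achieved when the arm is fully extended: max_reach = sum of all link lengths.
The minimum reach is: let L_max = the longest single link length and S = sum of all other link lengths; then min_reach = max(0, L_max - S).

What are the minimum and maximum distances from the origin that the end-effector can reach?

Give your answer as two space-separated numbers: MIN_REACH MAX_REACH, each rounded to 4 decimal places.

Link lengths: [8.0, 6.9, 3.2, 4.0]
max_reach = 8 + 6.9 + 3.2 + 4 = 22.1
L_max = max([8.0, 6.9, 3.2, 4.0]) = 8
S (sum of others) = 22.1 - 8 = 14.1
min_reach = max(0, 8 - 14.1) = max(0, -6.1) = 0

Answer: 0.0000 22.1000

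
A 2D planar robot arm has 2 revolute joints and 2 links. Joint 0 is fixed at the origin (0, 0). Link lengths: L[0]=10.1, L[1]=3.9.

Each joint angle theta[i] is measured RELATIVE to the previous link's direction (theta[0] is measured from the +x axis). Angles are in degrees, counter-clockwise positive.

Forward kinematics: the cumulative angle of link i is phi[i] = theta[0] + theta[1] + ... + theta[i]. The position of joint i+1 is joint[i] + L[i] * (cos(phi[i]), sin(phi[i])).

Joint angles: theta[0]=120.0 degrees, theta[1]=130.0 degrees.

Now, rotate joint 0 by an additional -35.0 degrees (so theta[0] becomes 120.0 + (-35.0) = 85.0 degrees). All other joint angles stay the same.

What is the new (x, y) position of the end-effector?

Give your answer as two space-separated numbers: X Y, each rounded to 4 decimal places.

joint[0] = (0.0000, 0.0000)  (base)
link 0: phi[0] = 85 = 85 deg
  cos(85 deg) = 0.0872, sin(85 deg) = 0.9962
  joint[1] = (0.0000, 0.0000) + 10.1 * (0.0872, 0.9962) = (0.0000 + 0.8803, 0.0000 + 10.0616) = (0.8803, 10.0616)
link 1: phi[1] = 85 + 130 = 215 deg
  cos(215 deg) = -0.8192, sin(215 deg) = -0.5736
  joint[2] = (0.8803, 10.0616) + 3.9 * (-0.8192, -0.5736) = (0.8803 + -3.1947, 10.0616 + -2.2369) = (-2.3144, 7.8246)
End effector: (-2.3144, 7.8246)

Answer: -2.3144 7.8246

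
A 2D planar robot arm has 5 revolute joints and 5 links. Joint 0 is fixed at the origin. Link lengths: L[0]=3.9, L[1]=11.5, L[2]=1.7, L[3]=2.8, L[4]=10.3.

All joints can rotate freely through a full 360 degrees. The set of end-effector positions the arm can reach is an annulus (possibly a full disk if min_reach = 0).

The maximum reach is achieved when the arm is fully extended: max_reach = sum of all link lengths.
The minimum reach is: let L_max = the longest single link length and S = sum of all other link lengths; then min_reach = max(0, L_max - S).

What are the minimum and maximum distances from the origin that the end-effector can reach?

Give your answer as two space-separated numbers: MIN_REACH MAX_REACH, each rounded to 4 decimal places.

Link lengths: [3.9, 11.5, 1.7, 2.8, 10.3]
max_reach = 3.9 + 11.5 + 1.7 + 2.8 + 10.3 = 30.2
L_max = max([3.9, 11.5, 1.7, 2.8, 10.3]) = 11.5
S (sum of others) = 30.2 - 11.5 = 18.7
min_reach = max(0, 11.5 - 18.7) = max(0, -7.2) = 0

Answer: 0.0000 30.2000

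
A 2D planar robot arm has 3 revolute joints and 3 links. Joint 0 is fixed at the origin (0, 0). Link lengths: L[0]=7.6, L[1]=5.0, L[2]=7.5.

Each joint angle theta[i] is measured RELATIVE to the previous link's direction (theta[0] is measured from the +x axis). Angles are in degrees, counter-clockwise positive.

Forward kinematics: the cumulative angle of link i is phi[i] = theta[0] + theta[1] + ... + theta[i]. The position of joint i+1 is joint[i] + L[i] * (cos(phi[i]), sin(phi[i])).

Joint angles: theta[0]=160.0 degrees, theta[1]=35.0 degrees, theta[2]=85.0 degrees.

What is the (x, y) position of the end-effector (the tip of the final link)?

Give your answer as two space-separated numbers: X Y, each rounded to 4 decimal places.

Answer: -10.6689 -6.0808

Derivation:
joint[0] = (0.0000, 0.0000)  (base)
link 0: phi[0] = 160 = 160 deg
  cos(160 deg) = -0.9397, sin(160 deg) = 0.3420
  joint[1] = (0.0000, 0.0000) + 7.6 * (-0.9397, 0.3420) = (0.0000 + -7.1417, 0.0000 + 2.5994) = (-7.1417, 2.5994)
link 1: phi[1] = 160 + 35 = 195 deg
  cos(195 deg) = -0.9659, sin(195 deg) = -0.2588
  joint[2] = (-7.1417, 2.5994) + 5 * (-0.9659, -0.2588) = (-7.1417 + -4.8296, 2.5994 + -1.2941) = (-11.9713, 1.3053)
link 2: phi[2] = 160 + 35 + 85 = 280 deg
  cos(280 deg) = 0.1736, sin(280 deg) = -0.9848
  joint[3] = (-11.9713, 1.3053) + 7.5 * (0.1736, -0.9848) = (-11.9713 + 1.3024, 1.3053 + -7.3861) = (-10.6689, -6.0808)
End effector: (-10.6689, -6.0808)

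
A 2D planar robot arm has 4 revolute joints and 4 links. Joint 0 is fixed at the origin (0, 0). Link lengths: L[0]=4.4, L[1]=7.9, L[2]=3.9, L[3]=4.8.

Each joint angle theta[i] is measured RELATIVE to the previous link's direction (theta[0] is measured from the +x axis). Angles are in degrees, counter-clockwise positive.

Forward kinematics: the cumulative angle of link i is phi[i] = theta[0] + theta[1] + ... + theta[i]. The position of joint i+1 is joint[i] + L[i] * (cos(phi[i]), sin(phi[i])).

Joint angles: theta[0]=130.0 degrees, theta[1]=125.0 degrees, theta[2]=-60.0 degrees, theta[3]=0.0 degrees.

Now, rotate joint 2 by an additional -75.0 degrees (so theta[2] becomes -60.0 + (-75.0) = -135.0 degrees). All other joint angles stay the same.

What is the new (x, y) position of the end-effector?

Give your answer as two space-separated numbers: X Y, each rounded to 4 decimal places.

Answer: -9.2229 3.2742

Derivation:
joint[0] = (0.0000, 0.0000)  (base)
link 0: phi[0] = 130 = 130 deg
  cos(130 deg) = -0.6428, sin(130 deg) = 0.7660
  joint[1] = (0.0000, 0.0000) + 4.4 * (-0.6428, 0.7660) = (0.0000 + -2.8283, 0.0000 + 3.3706) = (-2.8283, 3.3706)
link 1: phi[1] = 130 + 125 = 255 deg
  cos(255 deg) = -0.2588, sin(255 deg) = -0.9659
  joint[2] = (-2.8283, 3.3706) + 7.9 * (-0.2588, -0.9659) = (-2.8283 + -2.0447, 3.3706 + -7.6308) = (-4.8729, -4.2602)
link 2: phi[2] = 130 + 125 + -135 = 120 deg
  cos(120 deg) = -0.5000, sin(120 deg) = 0.8660
  joint[3] = (-4.8729, -4.2602) + 3.9 * (-0.5000, 0.8660) = (-4.8729 + -1.9500, -4.2602 + 3.3775) = (-6.8229, -0.8827)
link 3: phi[3] = 130 + 125 + -135 + 0 = 120 deg
  cos(120 deg) = -0.5000, sin(120 deg) = 0.8660
  joint[4] = (-6.8229, -0.8827) + 4.8 * (-0.5000, 0.8660) = (-6.8229 + -2.4000, -0.8827 + 4.1569) = (-9.2229, 3.2742)
End effector: (-9.2229, 3.2742)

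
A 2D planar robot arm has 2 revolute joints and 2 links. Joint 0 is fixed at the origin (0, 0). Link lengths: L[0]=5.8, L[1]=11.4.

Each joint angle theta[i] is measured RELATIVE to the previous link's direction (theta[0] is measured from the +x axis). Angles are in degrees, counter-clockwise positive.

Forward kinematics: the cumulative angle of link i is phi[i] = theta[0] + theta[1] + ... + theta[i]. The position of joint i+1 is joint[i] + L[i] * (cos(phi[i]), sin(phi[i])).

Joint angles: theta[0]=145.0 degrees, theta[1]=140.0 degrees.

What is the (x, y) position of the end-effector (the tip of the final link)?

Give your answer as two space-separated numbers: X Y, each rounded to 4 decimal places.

joint[0] = (0.0000, 0.0000)  (base)
link 0: phi[0] = 145 = 145 deg
  cos(145 deg) = -0.8192, sin(145 deg) = 0.5736
  joint[1] = (0.0000, 0.0000) + 5.8 * (-0.8192, 0.5736) = (0.0000 + -4.7511, 0.0000 + 3.3267) = (-4.7511, 3.3267)
link 1: phi[1] = 145 + 140 = 285 deg
  cos(285 deg) = 0.2588, sin(285 deg) = -0.9659
  joint[2] = (-4.7511, 3.3267) + 11.4 * (0.2588, -0.9659) = (-4.7511 + 2.9505, 3.3267 + -11.0116) = (-1.8005, -7.6848)
End effector: (-1.8005, -7.6848)

Answer: -1.8005 -7.6848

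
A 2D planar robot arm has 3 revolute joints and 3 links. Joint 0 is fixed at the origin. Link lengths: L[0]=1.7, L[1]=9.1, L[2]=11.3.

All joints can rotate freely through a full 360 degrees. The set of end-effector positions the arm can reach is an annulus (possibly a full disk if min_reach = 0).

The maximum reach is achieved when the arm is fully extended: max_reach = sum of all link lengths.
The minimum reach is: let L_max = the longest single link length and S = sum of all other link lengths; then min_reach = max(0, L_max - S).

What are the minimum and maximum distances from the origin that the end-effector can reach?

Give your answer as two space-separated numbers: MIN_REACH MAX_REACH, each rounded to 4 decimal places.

Answer: 0.5000 22.1000

Derivation:
Link lengths: [1.7, 9.1, 11.3]
max_reach = 1.7 + 9.1 + 11.3 = 22.1
L_max = max([1.7, 9.1, 11.3]) = 11.3
S (sum of others) = 22.1 - 11.3 = 10.8
min_reach = max(0, 11.3 - 10.8) = max(0, 0.5) = 0.5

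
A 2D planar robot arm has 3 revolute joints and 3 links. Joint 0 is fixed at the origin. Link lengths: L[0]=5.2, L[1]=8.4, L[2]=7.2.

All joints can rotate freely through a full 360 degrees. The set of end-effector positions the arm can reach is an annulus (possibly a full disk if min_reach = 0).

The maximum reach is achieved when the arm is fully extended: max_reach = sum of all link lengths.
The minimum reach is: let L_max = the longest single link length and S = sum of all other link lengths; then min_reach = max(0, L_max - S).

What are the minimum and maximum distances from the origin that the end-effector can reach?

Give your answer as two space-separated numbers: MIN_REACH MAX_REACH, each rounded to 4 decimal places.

Link lengths: [5.2, 8.4, 7.2]
max_reach = 5.2 + 8.4 + 7.2 = 20.8
L_max = max([5.2, 8.4, 7.2]) = 8.4
S (sum of others) = 20.8 - 8.4 = 12.4
min_reach = max(0, 8.4 - 12.4) = max(0, -4) = 0

Answer: 0.0000 20.8000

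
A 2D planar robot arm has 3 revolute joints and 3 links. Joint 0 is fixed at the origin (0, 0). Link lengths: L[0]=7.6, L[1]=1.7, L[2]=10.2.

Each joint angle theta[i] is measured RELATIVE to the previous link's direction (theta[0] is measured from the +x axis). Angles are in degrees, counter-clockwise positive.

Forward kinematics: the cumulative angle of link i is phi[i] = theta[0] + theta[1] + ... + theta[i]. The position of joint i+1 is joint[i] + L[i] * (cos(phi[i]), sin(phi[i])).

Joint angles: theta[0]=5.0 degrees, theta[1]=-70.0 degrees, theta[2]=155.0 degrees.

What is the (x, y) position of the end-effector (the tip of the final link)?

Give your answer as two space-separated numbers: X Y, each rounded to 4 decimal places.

joint[0] = (0.0000, 0.0000)  (base)
link 0: phi[0] = 5 = 5 deg
  cos(5 deg) = 0.9962, sin(5 deg) = 0.0872
  joint[1] = (0.0000, 0.0000) + 7.6 * (0.9962, 0.0872) = (0.0000 + 7.5711, 0.0000 + 0.6624) = (7.5711, 0.6624)
link 1: phi[1] = 5 + -70 = -65 deg
  cos(-65 deg) = 0.4226, sin(-65 deg) = -0.9063
  joint[2] = (7.5711, 0.6624) + 1.7 * (0.4226, -0.9063) = (7.5711 + 0.7185, 0.6624 + -1.5407) = (8.2895, -0.8783)
link 2: phi[2] = 5 + -70 + 155 = 90 deg
  cos(90 deg) = 0.0000, sin(90 deg) = 1.0000
  joint[3] = (8.2895, -0.8783) + 10.2 * (0.0000, 1.0000) = (8.2895 + 0.0000, -0.8783 + 10.2000) = (8.2895, 9.3217)
End effector: (8.2895, 9.3217)

Answer: 8.2895 9.3217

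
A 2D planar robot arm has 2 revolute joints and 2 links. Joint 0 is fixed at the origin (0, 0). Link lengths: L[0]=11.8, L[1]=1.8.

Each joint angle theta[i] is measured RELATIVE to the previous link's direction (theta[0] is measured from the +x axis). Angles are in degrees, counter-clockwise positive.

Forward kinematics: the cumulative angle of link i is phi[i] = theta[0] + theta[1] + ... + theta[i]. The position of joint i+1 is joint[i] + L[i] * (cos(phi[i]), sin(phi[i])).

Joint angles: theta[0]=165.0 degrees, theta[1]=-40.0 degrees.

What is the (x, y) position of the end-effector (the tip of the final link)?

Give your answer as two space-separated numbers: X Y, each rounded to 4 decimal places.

Answer: -12.4304 4.5285

Derivation:
joint[0] = (0.0000, 0.0000)  (base)
link 0: phi[0] = 165 = 165 deg
  cos(165 deg) = -0.9659, sin(165 deg) = 0.2588
  joint[1] = (0.0000, 0.0000) + 11.8 * (-0.9659, 0.2588) = (0.0000 + -11.3979, 0.0000 + 3.0541) = (-11.3979, 3.0541)
link 1: phi[1] = 165 + -40 = 125 deg
  cos(125 deg) = -0.5736, sin(125 deg) = 0.8192
  joint[2] = (-11.3979, 3.0541) + 1.8 * (-0.5736, 0.8192) = (-11.3979 + -1.0324, 3.0541 + 1.4745) = (-12.4304, 4.5285)
End effector: (-12.4304, 4.5285)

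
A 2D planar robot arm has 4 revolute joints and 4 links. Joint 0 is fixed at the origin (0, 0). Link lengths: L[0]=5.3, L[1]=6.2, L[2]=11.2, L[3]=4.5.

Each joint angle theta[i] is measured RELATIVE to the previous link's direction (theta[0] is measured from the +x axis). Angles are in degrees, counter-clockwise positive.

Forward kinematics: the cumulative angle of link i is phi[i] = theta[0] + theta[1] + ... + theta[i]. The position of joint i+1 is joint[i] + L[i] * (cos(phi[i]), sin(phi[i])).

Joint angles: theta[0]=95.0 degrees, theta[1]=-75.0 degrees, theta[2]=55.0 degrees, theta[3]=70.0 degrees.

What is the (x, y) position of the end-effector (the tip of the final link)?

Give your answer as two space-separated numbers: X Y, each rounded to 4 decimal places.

joint[0] = (0.0000, 0.0000)  (base)
link 0: phi[0] = 95 = 95 deg
  cos(95 deg) = -0.0872, sin(95 deg) = 0.9962
  joint[1] = (0.0000, 0.0000) + 5.3 * (-0.0872, 0.9962) = (0.0000 + -0.4619, 0.0000 + 5.2798) = (-0.4619, 5.2798)
link 1: phi[1] = 95 + -75 = 20 deg
  cos(20 deg) = 0.9397, sin(20 deg) = 0.3420
  joint[2] = (-0.4619, 5.2798) + 6.2 * (0.9397, 0.3420) = (-0.4619 + 5.8261, 5.2798 + 2.1205) = (5.3642, 7.4004)
link 2: phi[2] = 95 + -75 + 55 = 75 deg
  cos(75 deg) = 0.2588, sin(75 deg) = 0.9659
  joint[3] = (5.3642, 7.4004) + 11.2 * (0.2588, 0.9659) = (5.3642 + 2.8988, 7.4004 + 10.8184) = (8.2629, 18.2187)
link 3: phi[3] = 95 + -75 + 55 + 70 = 145 deg
  cos(145 deg) = -0.8192, sin(145 deg) = 0.5736
  joint[4] = (8.2629, 18.2187) + 4.5 * (-0.8192, 0.5736) = (8.2629 + -3.6862, 18.2187 + 2.5811) = (4.5768, 20.7998)
End effector: (4.5768, 20.7998)

Answer: 4.5768 20.7998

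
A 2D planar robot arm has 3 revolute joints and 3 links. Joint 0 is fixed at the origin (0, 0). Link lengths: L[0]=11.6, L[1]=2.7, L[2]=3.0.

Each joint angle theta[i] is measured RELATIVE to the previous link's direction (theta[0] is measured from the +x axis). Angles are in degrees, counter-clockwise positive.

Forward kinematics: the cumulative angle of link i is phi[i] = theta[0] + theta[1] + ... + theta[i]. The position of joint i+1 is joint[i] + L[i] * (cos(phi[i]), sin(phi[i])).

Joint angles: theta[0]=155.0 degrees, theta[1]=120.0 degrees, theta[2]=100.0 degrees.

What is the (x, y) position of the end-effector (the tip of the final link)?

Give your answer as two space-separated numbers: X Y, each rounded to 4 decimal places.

Answer: -7.3801 2.9891

Derivation:
joint[0] = (0.0000, 0.0000)  (base)
link 0: phi[0] = 155 = 155 deg
  cos(155 deg) = -0.9063, sin(155 deg) = 0.4226
  joint[1] = (0.0000, 0.0000) + 11.6 * (-0.9063, 0.4226) = (0.0000 + -10.5132, 0.0000 + 4.9024) = (-10.5132, 4.9024)
link 1: phi[1] = 155 + 120 = 275 deg
  cos(275 deg) = 0.0872, sin(275 deg) = -0.9962
  joint[2] = (-10.5132, 4.9024) + 2.7 * (0.0872, -0.9962) = (-10.5132 + 0.2353, 4.9024 + -2.6897) = (-10.2778, 2.2126)
link 2: phi[2] = 155 + 120 + 100 = 375 deg
  cos(375 deg) = 0.9659, sin(375 deg) = 0.2588
  joint[3] = (-10.2778, 2.2126) + 3 * (0.9659, 0.2588) = (-10.2778 + 2.8978, 2.2126 + 0.7765) = (-7.3801, 2.9891)
End effector: (-7.3801, 2.9891)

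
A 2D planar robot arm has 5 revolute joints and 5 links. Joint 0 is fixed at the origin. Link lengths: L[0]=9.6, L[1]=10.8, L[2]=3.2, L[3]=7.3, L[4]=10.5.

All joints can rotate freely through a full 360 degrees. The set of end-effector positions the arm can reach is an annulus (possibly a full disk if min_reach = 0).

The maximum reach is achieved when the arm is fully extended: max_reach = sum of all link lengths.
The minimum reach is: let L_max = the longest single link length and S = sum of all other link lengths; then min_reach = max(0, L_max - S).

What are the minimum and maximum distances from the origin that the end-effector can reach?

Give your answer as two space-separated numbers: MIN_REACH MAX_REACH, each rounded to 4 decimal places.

Answer: 0.0000 41.4000

Derivation:
Link lengths: [9.6, 10.8, 3.2, 7.3, 10.5]
max_reach = 9.6 + 10.8 + 3.2 + 7.3 + 10.5 = 41.4
L_max = max([9.6, 10.8, 3.2, 7.3, 10.5]) = 10.8
S (sum of others) = 41.4 - 10.8 = 30.6
min_reach = max(0, 10.8 - 30.6) = max(0, -19.8) = 0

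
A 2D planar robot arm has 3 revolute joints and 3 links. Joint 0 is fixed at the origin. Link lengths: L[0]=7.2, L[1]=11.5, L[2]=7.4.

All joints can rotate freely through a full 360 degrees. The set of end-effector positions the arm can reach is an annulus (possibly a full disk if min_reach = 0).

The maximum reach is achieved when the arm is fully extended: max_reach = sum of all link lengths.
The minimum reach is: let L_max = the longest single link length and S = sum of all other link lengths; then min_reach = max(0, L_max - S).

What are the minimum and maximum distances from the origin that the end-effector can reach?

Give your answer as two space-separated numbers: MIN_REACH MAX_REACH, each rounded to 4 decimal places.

Answer: 0.0000 26.1000

Derivation:
Link lengths: [7.2, 11.5, 7.4]
max_reach = 7.2 + 11.5 + 7.4 = 26.1
L_max = max([7.2, 11.5, 7.4]) = 11.5
S (sum of others) = 26.1 - 11.5 = 14.6
min_reach = max(0, 11.5 - 14.6) = max(0, -3.1) = 0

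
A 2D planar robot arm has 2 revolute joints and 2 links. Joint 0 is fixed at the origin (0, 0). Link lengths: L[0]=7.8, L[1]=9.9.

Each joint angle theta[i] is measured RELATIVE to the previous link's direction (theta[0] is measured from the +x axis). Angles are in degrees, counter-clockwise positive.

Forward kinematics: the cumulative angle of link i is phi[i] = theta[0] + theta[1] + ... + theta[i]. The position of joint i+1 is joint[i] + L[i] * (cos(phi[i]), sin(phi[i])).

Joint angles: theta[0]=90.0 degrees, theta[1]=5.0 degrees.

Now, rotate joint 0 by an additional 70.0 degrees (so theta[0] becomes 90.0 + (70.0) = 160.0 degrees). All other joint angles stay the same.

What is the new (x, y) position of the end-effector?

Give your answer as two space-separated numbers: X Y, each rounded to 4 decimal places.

joint[0] = (0.0000, 0.0000)  (base)
link 0: phi[0] = 160 = 160 deg
  cos(160 deg) = -0.9397, sin(160 deg) = 0.3420
  joint[1] = (0.0000, 0.0000) + 7.8 * (-0.9397, 0.3420) = (0.0000 + -7.3296, 0.0000 + 2.6678) = (-7.3296, 2.6678)
link 1: phi[1] = 160 + 5 = 165 deg
  cos(165 deg) = -0.9659, sin(165 deg) = 0.2588
  joint[2] = (-7.3296, 2.6678) + 9.9 * (-0.9659, 0.2588) = (-7.3296 + -9.5627, 2.6678 + 2.5623) = (-16.8923, 5.2301)
End effector: (-16.8923, 5.2301)

Answer: -16.8923 5.2301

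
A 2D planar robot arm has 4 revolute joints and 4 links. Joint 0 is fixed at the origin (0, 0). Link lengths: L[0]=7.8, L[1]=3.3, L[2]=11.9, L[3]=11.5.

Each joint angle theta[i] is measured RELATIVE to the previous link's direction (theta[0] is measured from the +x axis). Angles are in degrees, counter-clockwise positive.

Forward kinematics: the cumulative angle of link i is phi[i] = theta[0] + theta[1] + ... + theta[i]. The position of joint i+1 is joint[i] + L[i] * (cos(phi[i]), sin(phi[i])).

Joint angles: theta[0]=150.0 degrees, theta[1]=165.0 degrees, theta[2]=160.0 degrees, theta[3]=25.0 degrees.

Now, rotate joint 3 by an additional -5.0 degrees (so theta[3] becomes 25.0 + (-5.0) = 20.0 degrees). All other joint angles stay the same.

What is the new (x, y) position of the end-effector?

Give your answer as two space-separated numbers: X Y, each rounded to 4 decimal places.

joint[0] = (0.0000, 0.0000)  (base)
link 0: phi[0] = 150 = 150 deg
  cos(150 deg) = -0.8660, sin(150 deg) = 0.5000
  joint[1] = (0.0000, 0.0000) + 7.8 * (-0.8660, 0.5000) = (0.0000 + -6.7550, 0.0000 + 3.9000) = (-6.7550, 3.9000)
link 1: phi[1] = 150 + 165 = 315 deg
  cos(315 deg) = 0.7071, sin(315 deg) = -0.7071
  joint[2] = (-6.7550, 3.9000) + 3.3 * (0.7071, -0.7071) = (-6.7550 + 2.3335, 3.9000 + -2.3335) = (-4.4215, 1.5665)
link 2: phi[2] = 150 + 165 + 160 = 475 deg
  cos(475 deg) = -0.4226, sin(475 deg) = 0.9063
  joint[3] = (-4.4215, 1.5665) + 11.9 * (-0.4226, 0.9063) = (-4.4215 + -5.0292, 1.5665 + 10.7851) = (-9.4507, 12.3516)
link 3: phi[3] = 150 + 165 + 160 + 20 = 495 deg
  cos(495 deg) = -0.7071, sin(495 deg) = 0.7071
  joint[4] = (-9.4507, 12.3516) + 11.5 * (-0.7071, 0.7071) = (-9.4507 + -8.1317, 12.3516 + 8.1317) = (-17.5824, 20.4833)
End effector: (-17.5824, 20.4833)

Answer: -17.5824 20.4833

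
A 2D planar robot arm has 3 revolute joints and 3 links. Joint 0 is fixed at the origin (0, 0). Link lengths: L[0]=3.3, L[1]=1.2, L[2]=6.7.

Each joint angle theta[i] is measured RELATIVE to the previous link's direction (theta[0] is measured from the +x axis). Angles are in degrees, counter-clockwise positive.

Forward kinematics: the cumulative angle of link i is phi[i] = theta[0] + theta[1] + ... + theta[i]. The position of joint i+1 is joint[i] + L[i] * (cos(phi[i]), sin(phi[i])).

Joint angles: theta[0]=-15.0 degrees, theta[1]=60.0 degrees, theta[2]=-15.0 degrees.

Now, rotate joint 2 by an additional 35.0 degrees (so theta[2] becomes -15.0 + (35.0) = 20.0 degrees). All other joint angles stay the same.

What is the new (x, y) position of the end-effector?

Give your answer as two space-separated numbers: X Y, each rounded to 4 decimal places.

joint[0] = (0.0000, 0.0000)  (base)
link 0: phi[0] = -15 = -15 deg
  cos(-15 deg) = 0.9659, sin(-15 deg) = -0.2588
  joint[1] = (0.0000, 0.0000) + 3.3 * (0.9659, -0.2588) = (0.0000 + 3.1876, 0.0000 + -0.8541) = (3.1876, -0.8541)
link 1: phi[1] = -15 + 60 = 45 deg
  cos(45 deg) = 0.7071, sin(45 deg) = 0.7071
  joint[2] = (3.1876, -0.8541) + 1.2 * (0.7071, 0.7071) = (3.1876 + 0.8485, -0.8541 + 0.8485) = (4.0361, -0.0056)
link 2: phi[2] = -15 + 60 + 20 = 65 deg
  cos(65 deg) = 0.4226, sin(65 deg) = 0.9063
  joint[3] = (4.0361, -0.0056) + 6.7 * (0.4226, 0.9063) = (4.0361 + 2.8315, -0.0056 + 6.0723) = (6.8676, 6.0667)
End effector: (6.8676, 6.0667)

Answer: 6.8676 6.0667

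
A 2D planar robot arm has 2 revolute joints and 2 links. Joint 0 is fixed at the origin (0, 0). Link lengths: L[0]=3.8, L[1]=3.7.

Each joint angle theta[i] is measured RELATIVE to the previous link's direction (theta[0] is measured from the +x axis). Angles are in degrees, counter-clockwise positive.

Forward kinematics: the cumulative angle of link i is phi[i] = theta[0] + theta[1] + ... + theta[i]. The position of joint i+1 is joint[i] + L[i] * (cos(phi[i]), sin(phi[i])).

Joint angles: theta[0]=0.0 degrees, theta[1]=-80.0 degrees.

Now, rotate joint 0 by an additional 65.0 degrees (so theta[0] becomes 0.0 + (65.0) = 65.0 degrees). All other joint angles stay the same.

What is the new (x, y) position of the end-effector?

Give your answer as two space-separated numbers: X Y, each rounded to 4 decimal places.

Answer: 5.1799 2.4863

Derivation:
joint[0] = (0.0000, 0.0000)  (base)
link 0: phi[0] = 65 = 65 deg
  cos(65 deg) = 0.4226, sin(65 deg) = 0.9063
  joint[1] = (0.0000, 0.0000) + 3.8 * (0.4226, 0.9063) = (0.0000 + 1.6059, 0.0000 + 3.4440) = (1.6059, 3.4440)
link 1: phi[1] = 65 + -80 = -15 deg
  cos(-15 deg) = 0.9659, sin(-15 deg) = -0.2588
  joint[2] = (1.6059, 3.4440) + 3.7 * (0.9659, -0.2588) = (1.6059 + 3.5739, 3.4440 + -0.9576) = (5.1799, 2.4863)
End effector: (5.1799, 2.4863)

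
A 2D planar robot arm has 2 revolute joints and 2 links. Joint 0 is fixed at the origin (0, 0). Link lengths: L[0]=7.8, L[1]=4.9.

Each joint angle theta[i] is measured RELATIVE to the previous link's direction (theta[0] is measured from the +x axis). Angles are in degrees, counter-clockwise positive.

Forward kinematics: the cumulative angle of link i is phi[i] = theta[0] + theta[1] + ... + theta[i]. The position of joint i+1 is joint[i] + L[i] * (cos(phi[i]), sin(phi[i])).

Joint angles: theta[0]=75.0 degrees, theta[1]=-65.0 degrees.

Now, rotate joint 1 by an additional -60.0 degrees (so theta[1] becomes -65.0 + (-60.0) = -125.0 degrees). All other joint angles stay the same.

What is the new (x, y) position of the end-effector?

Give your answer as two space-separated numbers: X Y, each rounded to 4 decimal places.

joint[0] = (0.0000, 0.0000)  (base)
link 0: phi[0] = 75 = 75 deg
  cos(75 deg) = 0.2588, sin(75 deg) = 0.9659
  joint[1] = (0.0000, 0.0000) + 7.8 * (0.2588, 0.9659) = (0.0000 + 2.0188, 0.0000 + 7.5342) = (2.0188, 7.5342)
link 1: phi[1] = 75 + -125 = -50 deg
  cos(-50 deg) = 0.6428, sin(-50 deg) = -0.7660
  joint[2] = (2.0188, 7.5342) + 4.9 * (0.6428, -0.7660) = (2.0188 + 3.1497, 7.5342 + -3.7536) = (5.1684, 3.7806)
End effector: (5.1684, 3.7806)

Answer: 5.1684 3.7806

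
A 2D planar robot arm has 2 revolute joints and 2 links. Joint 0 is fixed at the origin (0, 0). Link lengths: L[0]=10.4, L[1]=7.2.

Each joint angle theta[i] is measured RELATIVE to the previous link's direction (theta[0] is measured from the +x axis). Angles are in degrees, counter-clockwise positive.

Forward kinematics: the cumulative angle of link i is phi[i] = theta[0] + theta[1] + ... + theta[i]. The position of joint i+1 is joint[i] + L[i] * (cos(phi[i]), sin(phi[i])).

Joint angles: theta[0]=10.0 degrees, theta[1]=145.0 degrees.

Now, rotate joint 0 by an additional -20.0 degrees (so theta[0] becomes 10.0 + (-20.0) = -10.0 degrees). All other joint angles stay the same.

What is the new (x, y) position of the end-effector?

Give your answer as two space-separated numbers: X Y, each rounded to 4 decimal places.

joint[0] = (0.0000, 0.0000)  (base)
link 0: phi[0] = -10 = -10 deg
  cos(-10 deg) = 0.9848, sin(-10 deg) = -0.1736
  joint[1] = (0.0000, 0.0000) + 10.4 * (0.9848, -0.1736) = (0.0000 + 10.2420, 0.0000 + -1.8059) = (10.2420, -1.8059)
link 1: phi[1] = -10 + 145 = 135 deg
  cos(135 deg) = -0.7071, sin(135 deg) = 0.7071
  joint[2] = (10.2420, -1.8059) + 7.2 * (-0.7071, 0.7071) = (10.2420 + -5.0912, -1.8059 + 5.0912) = (5.1508, 3.2852)
End effector: (5.1508, 3.2852)

Answer: 5.1508 3.2852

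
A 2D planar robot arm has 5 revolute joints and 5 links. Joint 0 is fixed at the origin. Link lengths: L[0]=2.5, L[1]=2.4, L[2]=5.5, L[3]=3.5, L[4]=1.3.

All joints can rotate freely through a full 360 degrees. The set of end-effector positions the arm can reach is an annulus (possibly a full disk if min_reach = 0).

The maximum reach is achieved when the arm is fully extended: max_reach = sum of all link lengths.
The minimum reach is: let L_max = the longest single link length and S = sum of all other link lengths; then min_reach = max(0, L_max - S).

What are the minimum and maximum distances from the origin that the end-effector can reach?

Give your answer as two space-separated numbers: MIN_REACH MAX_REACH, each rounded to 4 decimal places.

Answer: 0.0000 15.2000

Derivation:
Link lengths: [2.5, 2.4, 5.5, 3.5, 1.3]
max_reach = 2.5 + 2.4 + 5.5 + 3.5 + 1.3 = 15.2
L_max = max([2.5, 2.4, 5.5, 3.5, 1.3]) = 5.5
S (sum of others) = 15.2 - 5.5 = 9.7
min_reach = max(0, 5.5 - 9.7) = max(0, -4.2) = 0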